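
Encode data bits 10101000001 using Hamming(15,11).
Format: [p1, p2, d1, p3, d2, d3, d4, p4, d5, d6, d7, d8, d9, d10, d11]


Parity bits: p1=1, p2=1, p3=0, p4=0

111001001000001


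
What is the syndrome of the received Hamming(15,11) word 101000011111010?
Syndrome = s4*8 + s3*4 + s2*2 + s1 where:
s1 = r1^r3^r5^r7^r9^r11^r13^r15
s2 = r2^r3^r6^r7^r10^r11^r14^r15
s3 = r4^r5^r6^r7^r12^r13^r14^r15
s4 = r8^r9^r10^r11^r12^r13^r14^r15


s1=0, s2=0, s3=0, s4=0

Syndrome = 0 (no error)


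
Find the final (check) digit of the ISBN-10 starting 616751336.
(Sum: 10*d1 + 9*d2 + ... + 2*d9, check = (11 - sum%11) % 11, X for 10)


Weighted sum: 234
234 mod 11 = 3

Check digit: 8


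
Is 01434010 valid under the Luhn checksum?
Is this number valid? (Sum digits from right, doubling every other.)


Luhn sum = 22
22 mod 10 = 2

Invalid (Luhn sum mod 10 = 2)


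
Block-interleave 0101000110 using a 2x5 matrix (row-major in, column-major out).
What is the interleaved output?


Matrix:
  01010
  00110
Read columns: 0010011100

0010011100


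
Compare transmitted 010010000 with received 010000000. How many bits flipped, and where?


XOR: 000010000

1 error(s) at position(s): 4


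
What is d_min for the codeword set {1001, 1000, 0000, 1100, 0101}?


Comparing all pairs, minimum distance: 1
Can detect 0 errors, correct 0 errors

1


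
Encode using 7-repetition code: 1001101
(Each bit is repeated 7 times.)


Each bit -> 7 copies

1111111000000000000001111111111111100000001111111


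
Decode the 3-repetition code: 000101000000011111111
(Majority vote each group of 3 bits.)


Groups: 000, 101, 000, 000, 011, 111, 111
Majority votes: 0100111

0100111


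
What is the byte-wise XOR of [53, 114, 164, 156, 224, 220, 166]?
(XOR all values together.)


XOR chain: 53 ^ 114 ^ 164 ^ 156 ^ 224 ^ 220 ^ 166 = 229

229


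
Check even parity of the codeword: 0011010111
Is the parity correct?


Number of 1s: 6

Yes, parity is correct (6 ones)


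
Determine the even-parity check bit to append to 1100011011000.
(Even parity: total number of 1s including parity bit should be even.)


Number of 1s in data: 6
Parity bit: 0

0


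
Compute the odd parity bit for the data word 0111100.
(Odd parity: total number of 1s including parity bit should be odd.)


Number of 1s in data: 4
Parity bit: 1

1


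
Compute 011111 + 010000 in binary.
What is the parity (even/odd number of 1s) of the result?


011111 = 31
010000 = 16
Sum = 47 = 101111
1s count = 5

odd parity (5 ones in 101111)


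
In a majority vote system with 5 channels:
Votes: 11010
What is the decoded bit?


Ones: 3 out of 5
Threshold: 3

1 (3/5 voted 1)


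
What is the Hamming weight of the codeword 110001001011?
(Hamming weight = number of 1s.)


Counting 1s in 110001001011

6


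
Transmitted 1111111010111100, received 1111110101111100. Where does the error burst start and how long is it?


XOR: 0000001111000000

Burst at position 6, length 4


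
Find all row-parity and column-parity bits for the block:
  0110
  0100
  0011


Row parities: 010
Column parities: 0001

Row P: 010, Col P: 0001, Corner: 1


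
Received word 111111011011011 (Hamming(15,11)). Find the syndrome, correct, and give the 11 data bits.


Syndrome = 0: no error detected

Data: 11101011011 (no errors)


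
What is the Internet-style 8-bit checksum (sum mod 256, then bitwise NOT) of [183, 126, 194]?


Sum = 503 mod 256 = 247
Complement = 8

8


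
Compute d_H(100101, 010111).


XOR: 110010
Count of 1s: 3

3


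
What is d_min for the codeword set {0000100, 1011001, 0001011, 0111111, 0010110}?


Comparing all pairs, minimum distance: 2
Can detect 1 errors, correct 0 errors

2


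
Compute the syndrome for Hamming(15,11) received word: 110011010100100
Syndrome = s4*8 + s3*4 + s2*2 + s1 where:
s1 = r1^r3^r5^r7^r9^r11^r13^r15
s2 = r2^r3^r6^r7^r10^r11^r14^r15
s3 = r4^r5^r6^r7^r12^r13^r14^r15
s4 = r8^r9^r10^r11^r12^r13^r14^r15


s1=1, s2=1, s3=1, s4=1

Syndrome = 15 (error at position 15)


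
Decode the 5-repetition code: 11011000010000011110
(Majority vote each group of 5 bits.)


Groups: 11011, 00001, 00000, 11110
Majority votes: 1001

1001


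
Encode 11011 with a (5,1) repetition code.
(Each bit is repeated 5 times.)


Each bit -> 5 copies

1111111111000001111111111


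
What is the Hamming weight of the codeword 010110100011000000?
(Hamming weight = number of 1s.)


Counting 1s in 010110100011000000

6


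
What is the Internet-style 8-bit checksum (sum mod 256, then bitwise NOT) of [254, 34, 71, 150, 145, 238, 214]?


Sum = 1106 mod 256 = 82
Complement = 173

173


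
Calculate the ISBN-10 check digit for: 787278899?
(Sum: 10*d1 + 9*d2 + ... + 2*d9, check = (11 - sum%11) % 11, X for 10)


Weighted sum: 371
371 mod 11 = 8

Check digit: 3


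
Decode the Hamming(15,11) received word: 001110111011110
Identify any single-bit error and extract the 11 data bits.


Syndrome = 0: no error detected

Data: 11011011110 (no errors)


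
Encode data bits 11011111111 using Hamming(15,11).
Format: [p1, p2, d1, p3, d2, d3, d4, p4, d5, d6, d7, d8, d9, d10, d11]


Parity bits: p1=1, p2=0, p3=0, p4=1

101010111111111


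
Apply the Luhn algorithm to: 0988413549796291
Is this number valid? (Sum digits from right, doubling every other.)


Luhn sum = 90
90 mod 10 = 0

Valid (Luhn sum mod 10 = 0)


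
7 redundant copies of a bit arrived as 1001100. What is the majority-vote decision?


Ones: 3 out of 7
Threshold: 4

0 (3/7 voted 1)


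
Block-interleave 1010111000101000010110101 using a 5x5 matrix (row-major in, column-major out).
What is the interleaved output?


Matrix:
  10101
  11000
  10100
  00101
  10101
Read columns: 1110101000101110000010011

1110101000101110000010011


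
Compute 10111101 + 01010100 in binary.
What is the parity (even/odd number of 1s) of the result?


10111101 = 189
01010100 = 84
Sum = 273 = 100010001
1s count = 3

odd parity (3 ones in 100010001)


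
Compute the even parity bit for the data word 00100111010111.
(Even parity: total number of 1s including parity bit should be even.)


Number of 1s in data: 8
Parity bit: 0

0


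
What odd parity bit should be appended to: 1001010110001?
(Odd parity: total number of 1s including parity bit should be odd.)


Number of 1s in data: 6
Parity bit: 1

1


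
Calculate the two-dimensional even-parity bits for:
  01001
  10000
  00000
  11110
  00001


Row parities: 01001
Column parities: 00110

Row P: 01001, Col P: 00110, Corner: 0


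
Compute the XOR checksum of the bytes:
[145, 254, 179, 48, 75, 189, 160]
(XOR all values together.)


XOR chain: 145 ^ 254 ^ 179 ^ 48 ^ 75 ^ 189 ^ 160 = 186

186


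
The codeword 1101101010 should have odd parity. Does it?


Number of 1s: 6

No, parity error (6 ones)


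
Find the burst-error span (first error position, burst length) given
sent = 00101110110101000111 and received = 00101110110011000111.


XOR: 00000000000110000000

Burst at position 11, length 2


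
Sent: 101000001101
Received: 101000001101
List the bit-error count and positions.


XOR: 000000000000

0 errors (received matches sent)


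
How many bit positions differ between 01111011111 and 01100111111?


XOR: 00011100000
Count of 1s: 3

3


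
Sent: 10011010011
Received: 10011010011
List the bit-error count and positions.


XOR: 00000000000

0 errors (received matches sent)


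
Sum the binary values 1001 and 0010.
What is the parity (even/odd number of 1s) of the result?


1001 = 9
0010 = 2
Sum = 11 = 1011
1s count = 3

odd parity (3 ones in 1011)


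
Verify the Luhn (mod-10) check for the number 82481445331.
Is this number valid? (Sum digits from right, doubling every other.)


Luhn sum = 47
47 mod 10 = 7

Invalid (Luhn sum mod 10 = 7)


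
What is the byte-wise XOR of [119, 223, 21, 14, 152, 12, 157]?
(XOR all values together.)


XOR chain: 119 ^ 223 ^ 21 ^ 14 ^ 152 ^ 12 ^ 157 = 186

186


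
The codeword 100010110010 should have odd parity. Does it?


Number of 1s: 5

Yes, parity is correct (5 ones)


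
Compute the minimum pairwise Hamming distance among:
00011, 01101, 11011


Comparing all pairs, minimum distance: 2
Can detect 1 errors, correct 0 errors

2


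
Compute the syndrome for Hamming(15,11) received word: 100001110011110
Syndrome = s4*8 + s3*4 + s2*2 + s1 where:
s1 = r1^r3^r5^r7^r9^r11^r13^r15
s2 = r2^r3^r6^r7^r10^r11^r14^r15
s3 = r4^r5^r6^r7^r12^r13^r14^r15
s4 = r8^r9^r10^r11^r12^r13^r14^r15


s1=0, s2=0, s3=1, s4=1

Syndrome = 12 (error at position 12)


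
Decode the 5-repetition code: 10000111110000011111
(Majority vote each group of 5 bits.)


Groups: 10000, 11111, 00000, 11111
Majority votes: 0101

0101


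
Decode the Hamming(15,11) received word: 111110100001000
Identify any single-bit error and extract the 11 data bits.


Syndrome = 10: error at position 10

Data: 11010101000 (corrected bit 10)


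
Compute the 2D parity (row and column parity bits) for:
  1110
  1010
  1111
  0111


Row parities: 1001
Column parities: 1100

Row P: 1001, Col P: 1100, Corner: 0


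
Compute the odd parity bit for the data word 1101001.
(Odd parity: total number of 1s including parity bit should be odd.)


Number of 1s in data: 4
Parity bit: 1

1


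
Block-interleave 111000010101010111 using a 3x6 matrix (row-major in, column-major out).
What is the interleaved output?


Matrix:
  111000
  010101
  010111
Read columns: 100111100011001011

100111100011001011


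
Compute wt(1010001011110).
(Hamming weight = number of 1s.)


Counting 1s in 1010001011110

7


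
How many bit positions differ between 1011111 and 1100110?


XOR: 0111001
Count of 1s: 4

4


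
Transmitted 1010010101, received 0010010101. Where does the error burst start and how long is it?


XOR: 1000000000

Burst at position 0, length 1


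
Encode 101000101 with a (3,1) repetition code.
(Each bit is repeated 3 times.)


Each bit -> 3 copies

111000111000000000111000111


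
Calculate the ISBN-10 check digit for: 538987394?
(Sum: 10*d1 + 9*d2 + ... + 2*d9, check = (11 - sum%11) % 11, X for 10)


Weighted sum: 334
334 mod 11 = 4

Check digit: 7


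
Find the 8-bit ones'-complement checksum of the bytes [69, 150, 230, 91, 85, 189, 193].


Sum = 1007 mod 256 = 239
Complement = 16

16


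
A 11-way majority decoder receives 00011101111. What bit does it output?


Ones: 7 out of 11
Threshold: 6

1 (7/11 voted 1)


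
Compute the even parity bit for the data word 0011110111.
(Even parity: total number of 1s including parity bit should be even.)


Number of 1s in data: 7
Parity bit: 1

1


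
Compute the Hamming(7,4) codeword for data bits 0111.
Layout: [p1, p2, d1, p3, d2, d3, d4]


Parity bits: p1=0, p2=0, p3=1

0001111


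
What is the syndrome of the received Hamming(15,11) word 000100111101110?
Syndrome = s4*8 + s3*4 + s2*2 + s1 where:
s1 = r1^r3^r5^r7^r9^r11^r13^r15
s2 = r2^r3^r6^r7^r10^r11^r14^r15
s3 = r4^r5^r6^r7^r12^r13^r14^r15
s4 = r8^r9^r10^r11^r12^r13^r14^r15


s1=1, s2=1, s3=1, s4=0

Syndrome = 7 (error at position 7)


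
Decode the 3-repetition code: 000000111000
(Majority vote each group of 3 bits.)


Groups: 000, 000, 111, 000
Majority votes: 0010

0010


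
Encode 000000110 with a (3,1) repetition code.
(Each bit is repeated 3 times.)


Each bit -> 3 copies

000000000000000000111111000


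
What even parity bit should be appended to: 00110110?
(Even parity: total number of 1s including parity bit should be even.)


Number of 1s in data: 4
Parity bit: 0

0


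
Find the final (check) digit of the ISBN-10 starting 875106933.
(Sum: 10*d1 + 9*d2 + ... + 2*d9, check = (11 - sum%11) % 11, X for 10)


Weighted sum: 271
271 mod 11 = 7

Check digit: 4


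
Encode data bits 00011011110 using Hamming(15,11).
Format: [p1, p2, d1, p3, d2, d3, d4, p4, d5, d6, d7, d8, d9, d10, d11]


Parity bits: p1=0, p2=1, p3=0, p4=1

010000111011110


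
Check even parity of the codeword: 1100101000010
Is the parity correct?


Number of 1s: 5

No, parity error (5 ones)


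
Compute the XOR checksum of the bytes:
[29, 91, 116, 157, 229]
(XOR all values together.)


XOR chain: 29 ^ 91 ^ 116 ^ 157 ^ 229 = 74

74


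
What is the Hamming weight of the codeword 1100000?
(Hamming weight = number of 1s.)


Counting 1s in 1100000

2


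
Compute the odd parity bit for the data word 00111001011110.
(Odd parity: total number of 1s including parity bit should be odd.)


Number of 1s in data: 8
Parity bit: 1

1


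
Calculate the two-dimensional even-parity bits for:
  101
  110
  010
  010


Row parities: 0011
Column parities: 011

Row P: 0011, Col P: 011, Corner: 0


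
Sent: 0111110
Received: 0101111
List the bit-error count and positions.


XOR: 0010001

2 error(s) at position(s): 2, 6


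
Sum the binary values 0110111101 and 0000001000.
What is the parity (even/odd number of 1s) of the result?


0110111101 = 445
0000001000 = 8
Sum = 453 = 111000101
1s count = 5

odd parity (5 ones in 111000101)


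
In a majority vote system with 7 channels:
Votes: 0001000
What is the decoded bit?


Ones: 1 out of 7
Threshold: 4

0 (1/7 voted 1)


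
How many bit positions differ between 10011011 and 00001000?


XOR: 10010011
Count of 1s: 4

4


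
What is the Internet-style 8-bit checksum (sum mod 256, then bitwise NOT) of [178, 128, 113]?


Sum = 419 mod 256 = 163
Complement = 92

92


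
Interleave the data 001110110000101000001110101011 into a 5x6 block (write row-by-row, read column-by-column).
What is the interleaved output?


Matrix:
  001110
  110000
  101000
  001110
  101011
Read columns: 011010100010111100101001100001

011010100010111100101001100001


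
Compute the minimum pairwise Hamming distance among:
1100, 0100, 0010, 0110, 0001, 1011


Comparing all pairs, minimum distance: 1
Can detect 0 errors, correct 0 errors

1


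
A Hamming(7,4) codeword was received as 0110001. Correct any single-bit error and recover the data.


Syndrome = 6: error at position 6

Data: 1011 (corrected bit 6)


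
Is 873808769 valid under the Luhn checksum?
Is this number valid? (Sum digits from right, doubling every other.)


Luhn sum = 49
49 mod 10 = 9

Invalid (Luhn sum mod 10 = 9)


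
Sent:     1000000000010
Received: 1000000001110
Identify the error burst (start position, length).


XOR: 0000000001100

Burst at position 9, length 2


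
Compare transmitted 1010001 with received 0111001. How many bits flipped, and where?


XOR: 1101000

3 error(s) at position(s): 0, 1, 3


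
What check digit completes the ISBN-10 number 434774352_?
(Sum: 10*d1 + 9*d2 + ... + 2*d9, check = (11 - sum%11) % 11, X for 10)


Weighted sum: 241
241 mod 11 = 10

Check digit: 1


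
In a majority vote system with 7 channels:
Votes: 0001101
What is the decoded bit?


Ones: 3 out of 7
Threshold: 4

0 (3/7 voted 1)


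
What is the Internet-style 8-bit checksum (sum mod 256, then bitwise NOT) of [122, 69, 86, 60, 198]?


Sum = 535 mod 256 = 23
Complement = 232

232


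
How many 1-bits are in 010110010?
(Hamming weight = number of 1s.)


Counting 1s in 010110010

4


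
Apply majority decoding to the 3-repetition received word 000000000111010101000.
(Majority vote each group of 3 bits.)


Groups: 000, 000, 000, 111, 010, 101, 000
Majority votes: 0001010

0001010


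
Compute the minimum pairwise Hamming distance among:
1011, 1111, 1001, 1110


Comparing all pairs, minimum distance: 1
Can detect 0 errors, correct 0 errors

1


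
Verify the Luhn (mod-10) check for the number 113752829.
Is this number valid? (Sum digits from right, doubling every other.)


Luhn sum = 41
41 mod 10 = 1

Invalid (Luhn sum mod 10 = 1)


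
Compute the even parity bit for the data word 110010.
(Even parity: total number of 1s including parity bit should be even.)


Number of 1s in data: 3
Parity bit: 1

1


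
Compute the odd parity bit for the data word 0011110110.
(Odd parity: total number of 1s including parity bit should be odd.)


Number of 1s in data: 6
Parity bit: 1

1


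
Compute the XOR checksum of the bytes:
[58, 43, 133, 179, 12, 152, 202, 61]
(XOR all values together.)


XOR chain: 58 ^ 43 ^ 133 ^ 179 ^ 12 ^ 152 ^ 202 ^ 61 = 68

68


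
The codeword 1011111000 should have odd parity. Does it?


Number of 1s: 6

No, parity error (6 ones)


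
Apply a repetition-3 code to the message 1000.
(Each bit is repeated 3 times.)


Each bit -> 3 copies

111000000000


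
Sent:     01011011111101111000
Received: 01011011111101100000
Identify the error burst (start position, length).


XOR: 00000000000000011000

Burst at position 15, length 2


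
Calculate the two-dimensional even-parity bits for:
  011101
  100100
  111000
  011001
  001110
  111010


Row parities: 001110
Column parities: 101100

Row P: 001110, Col P: 101100, Corner: 1


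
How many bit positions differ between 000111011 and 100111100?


XOR: 100000111
Count of 1s: 4

4


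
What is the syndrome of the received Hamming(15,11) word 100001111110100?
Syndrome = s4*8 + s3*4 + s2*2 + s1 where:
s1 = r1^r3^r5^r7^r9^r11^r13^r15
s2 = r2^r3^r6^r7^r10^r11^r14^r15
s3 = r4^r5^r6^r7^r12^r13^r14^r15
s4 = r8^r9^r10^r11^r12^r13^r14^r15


s1=1, s2=0, s3=1, s4=1

Syndrome = 13 (error at position 13)


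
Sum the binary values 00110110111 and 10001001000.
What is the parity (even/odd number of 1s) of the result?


00110110111 = 439
10001001000 = 1096
Sum = 1535 = 10111111111
1s count = 10

even parity (10 ones in 10111111111)


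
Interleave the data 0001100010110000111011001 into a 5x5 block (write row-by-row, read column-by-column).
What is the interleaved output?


Matrix:
  00011
  00010
  11000
  01110
  11001
Read columns: 0010100111000101101010001

0010100111000101101010001


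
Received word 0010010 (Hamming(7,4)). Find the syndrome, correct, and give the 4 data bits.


Syndrome = 5: error at position 5

Data: 1110 (corrected bit 5)


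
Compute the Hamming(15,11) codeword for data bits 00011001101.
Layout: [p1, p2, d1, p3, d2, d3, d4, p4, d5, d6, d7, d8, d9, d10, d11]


Parity bits: p1=0, p2=0, p3=0, p4=0

000000101001101


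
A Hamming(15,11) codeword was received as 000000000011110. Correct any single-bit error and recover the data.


Syndrome = 4: error at position 4

Data: 00000011110 (corrected bit 4)


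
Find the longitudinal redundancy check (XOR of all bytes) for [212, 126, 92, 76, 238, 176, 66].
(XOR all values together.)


XOR chain: 212 ^ 126 ^ 92 ^ 76 ^ 238 ^ 176 ^ 66 = 166

166


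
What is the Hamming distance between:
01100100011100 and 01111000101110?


XOR: 00011100110010
Count of 1s: 6

6


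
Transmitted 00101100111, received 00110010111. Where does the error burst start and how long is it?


XOR: 00011110000

Burst at position 3, length 4


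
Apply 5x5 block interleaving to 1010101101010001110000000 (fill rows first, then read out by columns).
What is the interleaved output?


Matrix:
  10101
  01101
  01000
  11100
  00000
Read columns: 1001001110110100000011000

1001001110110100000011000


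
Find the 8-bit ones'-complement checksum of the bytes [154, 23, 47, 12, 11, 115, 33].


Sum = 395 mod 256 = 139
Complement = 116

116


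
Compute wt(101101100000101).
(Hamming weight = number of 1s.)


Counting 1s in 101101100000101

7


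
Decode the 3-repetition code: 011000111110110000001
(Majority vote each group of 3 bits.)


Groups: 011, 000, 111, 110, 110, 000, 001
Majority votes: 1011100

1011100


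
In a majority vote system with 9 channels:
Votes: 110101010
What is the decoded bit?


Ones: 5 out of 9
Threshold: 5

1 (5/9 voted 1)


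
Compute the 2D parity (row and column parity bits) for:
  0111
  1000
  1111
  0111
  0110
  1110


Row parities: 110101
Column parities: 1111

Row P: 110101, Col P: 1111, Corner: 0


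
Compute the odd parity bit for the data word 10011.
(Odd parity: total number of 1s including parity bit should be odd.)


Number of 1s in data: 3
Parity bit: 0

0


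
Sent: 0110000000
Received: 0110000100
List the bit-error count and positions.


XOR: 0000000100

1 error(s) at position(s): 7


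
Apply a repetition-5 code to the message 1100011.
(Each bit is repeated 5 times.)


Each bit -> 5 copies

11111111110000000000000001111111111


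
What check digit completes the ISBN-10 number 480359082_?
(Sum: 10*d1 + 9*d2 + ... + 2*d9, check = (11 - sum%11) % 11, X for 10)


Weighted sum: 236
236 mod 11 = 5

Check digit: 6


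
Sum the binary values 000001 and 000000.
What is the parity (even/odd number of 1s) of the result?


000001 = 1
000000 = 0
Sum = 1 = 1
1s count = 1

odd parity (1 ones in 1)


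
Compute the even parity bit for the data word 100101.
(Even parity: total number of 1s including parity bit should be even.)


Number of 1s in data: 3
Parity bit: 1

1


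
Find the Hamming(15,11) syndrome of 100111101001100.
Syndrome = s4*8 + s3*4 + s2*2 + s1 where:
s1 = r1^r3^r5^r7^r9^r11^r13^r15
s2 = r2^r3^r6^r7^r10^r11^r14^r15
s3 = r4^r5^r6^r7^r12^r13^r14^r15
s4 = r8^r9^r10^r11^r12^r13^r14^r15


s1=1, s2=0, s3=0, s4=1

Syndrome = 9 (error at position 9)


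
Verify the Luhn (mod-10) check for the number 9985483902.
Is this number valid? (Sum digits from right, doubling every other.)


Luhn sum = 63
63 mod 10 = 3

Invalid (Luhn sum mod 10 = 3)


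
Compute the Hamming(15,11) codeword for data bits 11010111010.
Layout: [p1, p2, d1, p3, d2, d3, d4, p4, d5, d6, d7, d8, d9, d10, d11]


Parity bits: p1=0, p2=1, p3=0, p4=0

011010100111010


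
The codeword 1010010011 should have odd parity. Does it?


Number of 1s: 5

Yes, parity is correct (5 ones)


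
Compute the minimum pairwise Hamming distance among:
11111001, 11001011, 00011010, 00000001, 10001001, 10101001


Comparing all pairs, minimum distance: 1
Can detect 0 errors, correct 0 errors

1


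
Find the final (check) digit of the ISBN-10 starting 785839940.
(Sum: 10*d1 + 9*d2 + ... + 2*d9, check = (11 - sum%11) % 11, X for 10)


Weighted sum: 349
349 mod 11 = 8

Check digit: 3


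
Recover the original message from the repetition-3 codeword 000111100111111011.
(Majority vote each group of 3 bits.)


Groups: 000, 111, 100, 111, 111, 011
Majority votes: 010111

010111


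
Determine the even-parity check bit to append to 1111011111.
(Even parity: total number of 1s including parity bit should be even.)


Number of 1s in data: 9
Parity bit: 1

1


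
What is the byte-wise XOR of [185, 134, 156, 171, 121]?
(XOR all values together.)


XOR chain: 185 ^ 134 ^ 156 ^ 171 ^ 121 = 113

113


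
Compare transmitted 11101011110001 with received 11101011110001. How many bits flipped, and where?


XOR: 00000000000000

0 errors (received matches sent)


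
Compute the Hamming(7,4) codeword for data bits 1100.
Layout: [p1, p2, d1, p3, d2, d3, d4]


Parity bits: p1=0, p2=1, p3=1

0111100


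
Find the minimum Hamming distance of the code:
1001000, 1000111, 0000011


Comparing all pairs, minimum distance: 2
Can detect 1 errors, correct 0 errors

2


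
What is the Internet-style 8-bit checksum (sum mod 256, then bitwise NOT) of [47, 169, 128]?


Sum = 344 mod 256 = 88
Complement = 167

167


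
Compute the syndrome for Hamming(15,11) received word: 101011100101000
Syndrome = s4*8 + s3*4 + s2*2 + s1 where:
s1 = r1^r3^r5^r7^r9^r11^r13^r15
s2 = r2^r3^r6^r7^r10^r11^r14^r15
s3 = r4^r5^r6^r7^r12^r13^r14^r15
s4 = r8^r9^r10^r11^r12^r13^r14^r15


s1=0, s2=0, s3=0, s4=0

Syndrome = 0 (no error)


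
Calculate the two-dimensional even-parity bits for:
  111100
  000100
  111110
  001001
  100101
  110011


Row parities: 011010
Column parities: 011001

Row P: 011010, Col P: 011001, Corner: 1


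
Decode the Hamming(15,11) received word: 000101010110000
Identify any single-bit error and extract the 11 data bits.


Syndrome = 11: error at position 11

Data: 00100100000 (corrected bit 11)


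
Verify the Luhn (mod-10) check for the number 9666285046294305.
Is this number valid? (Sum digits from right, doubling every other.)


Luhn sum = 80
80 mod 10 = 0

Valid (Luhn sum mod 10 = 0)


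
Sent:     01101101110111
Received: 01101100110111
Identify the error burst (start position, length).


XOR: 00000001000000

Burst at position 7, length 1


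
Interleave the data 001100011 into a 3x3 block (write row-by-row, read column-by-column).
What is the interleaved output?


Matrix:
  001
  100
  011
Read columns: 010001101

010001101


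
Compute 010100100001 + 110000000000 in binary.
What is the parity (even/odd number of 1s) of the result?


010100100001 = 1313
110000000000 = 3072
Sum = 4385 = 1000100100001
1s count = 4

even parity (4 ones in 1000100100001)


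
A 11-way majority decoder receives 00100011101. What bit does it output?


Ones: 5 out of 11
Threshold: 6

0 (5/11 voted 1)


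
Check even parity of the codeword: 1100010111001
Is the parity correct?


Number of 1s: 7

No, parity error (7 ones)


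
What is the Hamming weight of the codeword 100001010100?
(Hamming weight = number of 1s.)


Counting 1s in 100001010100

4


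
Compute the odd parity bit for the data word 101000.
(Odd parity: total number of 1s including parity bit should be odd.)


Number of 1s in data: 2
Parity bit: 1

1


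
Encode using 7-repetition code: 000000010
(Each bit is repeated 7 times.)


Each bit -> 7 copies

000000000000000000000000000000000000000000000000011111110000000


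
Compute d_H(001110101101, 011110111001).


XOR: 010000010100
Count of 1s: 3

3


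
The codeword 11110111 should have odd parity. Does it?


Number of 1s: 7

Yes, parity is correct (7 ones)


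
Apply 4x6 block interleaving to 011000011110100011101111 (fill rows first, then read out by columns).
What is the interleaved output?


Matrix:
  011000
  011110
  100011
  101111
Read columns: 001111001101010101110011

001111001101010101110011


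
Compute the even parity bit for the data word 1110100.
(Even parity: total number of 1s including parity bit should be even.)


Number of 1s in data: 4
Parity bit: 0

0


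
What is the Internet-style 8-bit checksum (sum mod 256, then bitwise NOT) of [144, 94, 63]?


Sum = 301 mod 256 = 45
Complement = 210

210


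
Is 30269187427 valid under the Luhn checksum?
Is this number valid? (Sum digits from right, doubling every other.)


Luhn sum = 47
47 mod 10 = 7

Invalid (Luhn sum mod 10 = 7)


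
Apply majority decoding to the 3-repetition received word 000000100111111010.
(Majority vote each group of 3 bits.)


Groups: 000, 000, 100, 111, 111, 010
Majority votes: 000110

000110


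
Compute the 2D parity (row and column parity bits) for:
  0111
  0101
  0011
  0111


Row parities: 1001
Column parities: 0110

Row P: 1001, Col P: 0110, Corner: 0


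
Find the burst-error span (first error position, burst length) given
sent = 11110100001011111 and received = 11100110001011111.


XOR: 00010010000000000

Burst at position 3, length 4


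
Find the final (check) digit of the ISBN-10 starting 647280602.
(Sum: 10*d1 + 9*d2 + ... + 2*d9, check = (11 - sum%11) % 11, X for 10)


Weighted sum: 242
242 mod 11 = 0

Check digit: 0


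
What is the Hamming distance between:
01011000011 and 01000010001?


XOR: 00011010010
Count of 1s: 4

4


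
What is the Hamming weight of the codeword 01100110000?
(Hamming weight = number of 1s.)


Counting 1s in 01100110000

4


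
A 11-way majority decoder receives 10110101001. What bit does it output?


Ones: 6 out of 11
Threshold: 6

1 (6/11 voted 1)


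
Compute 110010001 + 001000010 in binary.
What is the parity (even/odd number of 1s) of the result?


110010001 = 401
001000010 = 66
Sum = 467 = 111010011
1s count = 6

even parity (6 ones in 111010011)


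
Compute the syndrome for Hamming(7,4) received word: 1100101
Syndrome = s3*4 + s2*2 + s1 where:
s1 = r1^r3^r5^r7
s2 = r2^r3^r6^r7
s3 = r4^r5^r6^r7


s1=1, s2=0, s3=0

Syndrome = 1 (error at position 1)


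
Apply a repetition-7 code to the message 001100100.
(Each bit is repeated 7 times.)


Each bit -> 7 copies

000000000000001111111111111100000000000000111111100000000000000


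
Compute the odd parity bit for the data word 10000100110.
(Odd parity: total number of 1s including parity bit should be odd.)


Number of 1s in data: 4
Parity bit: 1

1


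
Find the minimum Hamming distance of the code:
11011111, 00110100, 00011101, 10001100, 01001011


Comparing all pairs, minimum distance: 3
Can detect 2 errors, correct 1 errors

3


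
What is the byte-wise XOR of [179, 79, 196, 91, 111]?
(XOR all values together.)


XOR chain: 179 ^ 79 ^ 196 ^ 91 ^ 111 = 12

12


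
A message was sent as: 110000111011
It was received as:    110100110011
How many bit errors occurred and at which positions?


XOR: 000100001000

2 error(s) at position(s): 3, 8


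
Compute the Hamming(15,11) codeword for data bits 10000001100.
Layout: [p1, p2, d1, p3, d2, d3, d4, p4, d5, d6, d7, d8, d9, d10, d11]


Parity bits: p1=0, p2=1, p3=0, p4=0

011000000001100


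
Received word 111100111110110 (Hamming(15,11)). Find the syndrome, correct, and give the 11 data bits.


Syndrome = 0: no error detected

Data: 10011110110 (no errors)


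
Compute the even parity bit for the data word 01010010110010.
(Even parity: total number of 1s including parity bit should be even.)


Number of 1s in data: 6
Parity bit: 0

0


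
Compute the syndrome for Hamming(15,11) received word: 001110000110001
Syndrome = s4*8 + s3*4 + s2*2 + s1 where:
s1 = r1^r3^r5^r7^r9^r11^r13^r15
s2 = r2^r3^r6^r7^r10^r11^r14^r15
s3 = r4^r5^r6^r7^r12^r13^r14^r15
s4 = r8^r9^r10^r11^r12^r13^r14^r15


s1=0, s2=0, s3=1, s4=1

Syndrome = 12 (error at position 12)


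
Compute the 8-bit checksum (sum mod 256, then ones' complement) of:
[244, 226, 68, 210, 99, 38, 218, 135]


Sum = 1238 mod 256 = 214
Complement = 41

41


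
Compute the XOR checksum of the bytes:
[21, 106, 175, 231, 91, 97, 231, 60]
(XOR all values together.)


XOR chain: 21 ^ 106 ^ 175 ^ 231 ^ 91 ^ 97 ^ 231 ^ 60 = 214

214


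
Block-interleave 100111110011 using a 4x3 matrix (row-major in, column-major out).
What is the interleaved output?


Matrix:
  100
  111
  110
  011
Read columns: 111001110101

111001110101


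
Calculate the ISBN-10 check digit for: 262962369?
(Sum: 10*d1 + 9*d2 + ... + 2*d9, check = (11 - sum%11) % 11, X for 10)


Weighted sum: 247
247 mod 11 = 5

Check digit: 6


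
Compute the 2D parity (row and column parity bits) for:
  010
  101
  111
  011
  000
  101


Row parities: 101000
Column parities: 110

Row P: 101000, Col P: 110, Corner: 0


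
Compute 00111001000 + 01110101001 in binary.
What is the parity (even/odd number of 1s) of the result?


00111001000 = 456
01110101001 = 937
Sum = 1393 = 10101110001
1s count = 6

even parity (6 ones in 10101110001)


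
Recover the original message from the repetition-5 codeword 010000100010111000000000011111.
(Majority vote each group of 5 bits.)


Groups: 01000, 01000, 10111, 00000, 00000, 11111
Majority votes: 001001

001001


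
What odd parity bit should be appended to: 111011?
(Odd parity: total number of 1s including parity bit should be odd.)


Number of 1s in data: 5
Parity bit: 0

0


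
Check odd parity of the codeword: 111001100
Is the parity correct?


Number of 1s: 5

Yes, parity is correct (5 ones)


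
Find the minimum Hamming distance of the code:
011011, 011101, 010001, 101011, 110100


Comparing all pairs, minimum distance: 2
Can detect 1 errors, correct 0 errors

2


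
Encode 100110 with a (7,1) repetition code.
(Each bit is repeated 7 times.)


Each bit -> 7 copies

111111100000000000000111111111111110000000


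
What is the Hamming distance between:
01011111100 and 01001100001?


XOR: 00010011101
Count of 1s: 5

5


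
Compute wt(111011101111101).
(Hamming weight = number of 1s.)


Counting 1s in 111011101111101

12


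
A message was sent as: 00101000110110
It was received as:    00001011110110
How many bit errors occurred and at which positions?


XOR: 00100011000000

3 error(s) at position(s): 2, 6, 7


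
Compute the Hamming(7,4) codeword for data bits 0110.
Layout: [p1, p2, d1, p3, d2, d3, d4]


Parity bits: p1=1, p2=1, p3=0

1100110


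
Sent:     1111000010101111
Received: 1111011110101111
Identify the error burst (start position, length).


XOR: 0000011100000000

Burst at position 5, length 3


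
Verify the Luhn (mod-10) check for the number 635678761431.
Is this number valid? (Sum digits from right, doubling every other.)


Luhn sum = 50
50 mod 10 = 0

Valid (Luhn sum mod 10 = 0)


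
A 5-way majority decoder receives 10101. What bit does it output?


Ones: 3 out of 5
Threshold: 3

1 (3/5 voted 1)


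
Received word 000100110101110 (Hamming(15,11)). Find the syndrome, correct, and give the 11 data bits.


Syndrome = 14: error at position 14

Data: 00010101100 (corrected bit 14)


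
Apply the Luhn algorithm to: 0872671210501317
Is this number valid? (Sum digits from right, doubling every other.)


Luhn sum = 46
46 mod 10 = 6

Invalid (Luhn sum mod 10 = 6)


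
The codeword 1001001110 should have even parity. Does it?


Number of 1s: 5

No, parity error (5 ones)


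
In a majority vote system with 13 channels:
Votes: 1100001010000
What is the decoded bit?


Ones: 4 out of 13
Threshold: 7

0 (4/13 voted 1)


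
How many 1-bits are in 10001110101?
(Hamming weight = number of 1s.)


Counting 1s in 10001110101

6


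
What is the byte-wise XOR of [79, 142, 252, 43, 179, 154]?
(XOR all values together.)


XOR chain: 79 ^ 142 ^ 252 ^ 43 ^ 179 ^ 154 = 63

63


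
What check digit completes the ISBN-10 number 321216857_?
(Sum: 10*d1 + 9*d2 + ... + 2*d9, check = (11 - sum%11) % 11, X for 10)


Weighted sum: 167
167 mod 11 = 2

Check digit: 9


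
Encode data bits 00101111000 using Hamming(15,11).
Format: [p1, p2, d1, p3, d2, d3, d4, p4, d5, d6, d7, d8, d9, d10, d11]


Parity bits: p1=0, p2=1, p3=0, p4=0

010001001111000


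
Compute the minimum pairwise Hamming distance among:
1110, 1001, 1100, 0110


Comparing all pairs, minimum distance: 1
Can detect 0 errors, correct 0 errors

1


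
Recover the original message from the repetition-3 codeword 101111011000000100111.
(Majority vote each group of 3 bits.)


Groups: 101, 111, 011, 000, 000, 100, 111
Majority votes: 1110001

1110001


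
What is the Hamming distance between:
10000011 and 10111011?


XOR: 00111000
Count of 1s: 3

3


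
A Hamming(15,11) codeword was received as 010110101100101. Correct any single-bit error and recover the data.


Syndrome = 5: error at position 5

Data: 00011100101 (corrected bit 5)


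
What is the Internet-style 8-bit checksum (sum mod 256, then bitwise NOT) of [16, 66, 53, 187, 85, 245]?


Sum = 652 mod 256 = 140
Complement = 115

115


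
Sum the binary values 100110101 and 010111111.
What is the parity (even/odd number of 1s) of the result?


100110101 = 309
010111111 = 191
Sum = 500 = 111110100
1s count = 6

even parity (6 ones in 111110100)


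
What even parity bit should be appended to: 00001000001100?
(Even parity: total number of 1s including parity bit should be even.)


Number of 1s in data: 3
Parity bit: 1

1


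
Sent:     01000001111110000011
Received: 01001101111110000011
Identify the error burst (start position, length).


XOR: 00001100000000000000

Burst at position 4, length 2


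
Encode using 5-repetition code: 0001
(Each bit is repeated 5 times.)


Each bit -> 5 copies

00000000000000011111


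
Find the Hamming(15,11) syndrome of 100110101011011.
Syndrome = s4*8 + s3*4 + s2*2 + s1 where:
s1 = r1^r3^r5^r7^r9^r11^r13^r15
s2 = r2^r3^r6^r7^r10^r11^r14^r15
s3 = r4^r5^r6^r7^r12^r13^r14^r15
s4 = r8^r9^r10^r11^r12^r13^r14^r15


s1=0, s2=0, s3=0, s4=1

Syndrome = 8 (error at position 8)


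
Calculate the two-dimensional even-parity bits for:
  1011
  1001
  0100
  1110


Row parities: 1011
Column parities: 1000

Row P: 1011, Col P: 1000, Corner: 1


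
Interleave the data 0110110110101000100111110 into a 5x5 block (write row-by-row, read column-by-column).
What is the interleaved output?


Matrix:
  01101
  10110
  10100
  01001
  11110
Read columns: 0110110011111010100110010

0110110011111010100110010


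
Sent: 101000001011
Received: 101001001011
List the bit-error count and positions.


XOR: 000001000000

1 error(s) at position(s): 5


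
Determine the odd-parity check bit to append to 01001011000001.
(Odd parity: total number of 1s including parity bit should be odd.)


Number of 1s in data: 5
Parity bit: 0

0


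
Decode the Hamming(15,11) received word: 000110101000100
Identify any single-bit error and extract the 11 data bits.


Syndrome = 2: error at position 2

Data: 01011000100 (corrected bit 2)


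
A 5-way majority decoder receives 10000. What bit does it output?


Ones: 1 out of 5
Threshold: 3

0 (1/5 voted 1)


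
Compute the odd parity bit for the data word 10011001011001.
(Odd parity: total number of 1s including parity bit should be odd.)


Number of 1s in data: 7
Parity bit: 0

0


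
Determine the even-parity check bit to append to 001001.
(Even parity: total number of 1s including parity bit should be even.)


Number of 1s in data: 2
Parity bit: 0

0


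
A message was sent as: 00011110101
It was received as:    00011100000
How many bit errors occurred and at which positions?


XOR: 00000010101

3 error(s) at position(s): 6, 8, 10


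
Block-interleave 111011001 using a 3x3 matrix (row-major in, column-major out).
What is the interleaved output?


Matrix:
  111
  011
  001
Read columns: 100110111

100110111


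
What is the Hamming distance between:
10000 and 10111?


XOR: 00111
Count of 1s: 3

3


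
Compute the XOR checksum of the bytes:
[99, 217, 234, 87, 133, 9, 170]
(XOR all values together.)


XOR chain: 99 ^ 217 ^ 234 ^ 87 ^ 133 ^ 9 ^ 170 = 33

33


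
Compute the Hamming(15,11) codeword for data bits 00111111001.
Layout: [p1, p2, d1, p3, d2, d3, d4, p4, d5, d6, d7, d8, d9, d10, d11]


Parity bits: p1=0, p2=1, p3=0, p4=1

010001111111001


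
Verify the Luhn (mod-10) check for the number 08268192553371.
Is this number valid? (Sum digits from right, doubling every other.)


Luhn sum = 58
58 mod 10 = 8

Invalid (Luhn sum mod 10 = 8)


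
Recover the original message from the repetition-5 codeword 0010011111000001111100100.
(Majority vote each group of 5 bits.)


Groups: 00100, 11111, 00000, 11111, 00100
Majority votes: 01010

01010


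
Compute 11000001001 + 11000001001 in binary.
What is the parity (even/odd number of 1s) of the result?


11000001001 = 1545
11000001001 = 1545
Sum = 3090 = 110000010010
1s count = 4

even parity (4 ones in 110000010010)


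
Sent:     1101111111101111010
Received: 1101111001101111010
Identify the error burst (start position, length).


XOR: 0000000110000000000

Burst at position 7, length 2


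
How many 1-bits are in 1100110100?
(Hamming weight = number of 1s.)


Counting 1s in 1100110100

5
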